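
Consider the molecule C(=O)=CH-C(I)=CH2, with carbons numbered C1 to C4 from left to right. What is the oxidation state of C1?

+2

C1 has a double bond to C (2×0 = 0), a double bond to O (2×+1 = +2).
Oxidation state = 0 + 2 = +2.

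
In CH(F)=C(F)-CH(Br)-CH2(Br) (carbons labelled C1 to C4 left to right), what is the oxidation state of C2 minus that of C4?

+2

C2: 3C, 1F → 0 + 1 = +1
C4: 1C, 2H, 1Br → 0 − 2 + 1 = -1
Difference: +1 − (-1) = +2.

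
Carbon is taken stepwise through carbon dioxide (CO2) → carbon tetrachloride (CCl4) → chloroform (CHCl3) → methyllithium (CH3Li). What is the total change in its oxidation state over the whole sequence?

-8

Carbon oxidation states along the series — carbon dioxide: +4, carbon tetrachloride: +4, chloroform: +2, methyllithium: -4.
Net change = -4 − (+4) = -8.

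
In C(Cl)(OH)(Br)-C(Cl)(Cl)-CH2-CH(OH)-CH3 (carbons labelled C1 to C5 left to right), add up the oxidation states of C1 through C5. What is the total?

Tallying each carbon's bonds:
C1: 1C, 1O, 1Cl, 1Br → 0 + 1 + 1 + 1 = +3
C2: 2C, 2Cl → 0 + 2 = +2
C3: 2C, 2H → 0 − 2 = -2
C4: 2C, 1H, 1O → 0 − 1 + 1 = 0
C5: 1C, 3H → 0 − 3 = -3
Sum = +3 + 2 − 2 + 0 − 3 = 0.

0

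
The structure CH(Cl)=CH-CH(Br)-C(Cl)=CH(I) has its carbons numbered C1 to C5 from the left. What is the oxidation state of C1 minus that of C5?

0

C1: 2C, 1H, 1Cl → 0 − 1 + 1 = 0
C5: 2C, 1H, 1I → 0 − 1 + 1 = 0
Difference: 0 − (0) = 0.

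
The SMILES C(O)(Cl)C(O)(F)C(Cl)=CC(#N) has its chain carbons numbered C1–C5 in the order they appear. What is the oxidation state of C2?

+2

C2 has one bond to C (0), one bond to C (0), one bond to O (+1), one bond to F (+1).
Oxidation state = 0 + 0 + 1 + 1 = +2.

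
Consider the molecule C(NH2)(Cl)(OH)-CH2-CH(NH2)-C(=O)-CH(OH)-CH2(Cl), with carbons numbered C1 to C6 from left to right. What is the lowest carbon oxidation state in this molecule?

Tallying each carbon's bonds:
C1: 1C, 1O, 1N, 1Cl → 0 + 1 + 1 + 1 = +3
C2: 2C, 2H → 0 − 2 = -2
C3: 2C, 1H, 1N → 0 − 1 + 1 = 0
C4: 2C, 2O → 0 + 2 = +2
C5: 2C, 1H, 1O → 0 − 1 + 1 = 0
C6: 1C, 2H, 1Cl → 0 − 2 + 1 = -1
The lowest value is -2.

-2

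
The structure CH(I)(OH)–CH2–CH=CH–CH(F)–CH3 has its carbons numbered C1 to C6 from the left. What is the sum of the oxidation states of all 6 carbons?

-6

Tallying each carbon's bonds:
C1: 1C, 1H, 1O, 1I → 0 − 1 + 1 + 1 = +1
C2: 2C, 2H → 0 − 2 = -2
C3: 3C, 1H → 0 − 1 = -1
C4: 3C, 1H → 0 − 1 = -1
C5: 2C, 1H, 1F → 0 − 1 + 1 = 0
C6: 1C, 3H → 0 − 3 = -3
Sum = +1 − 2 − 1 − 1 + 0 − 3 = -6.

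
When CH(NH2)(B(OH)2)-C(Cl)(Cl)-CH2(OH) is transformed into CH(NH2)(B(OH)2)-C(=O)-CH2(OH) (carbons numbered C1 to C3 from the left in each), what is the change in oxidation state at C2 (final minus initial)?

Before: C2 has 2 bonds to C, 2 bonds to Cl → oxidation state +2.
After: C2 has 2 bonds to C, 2 bonds to O → oxidation state +2.
Δ = +2 − (+2) = 0, so no net redox change at C2.

0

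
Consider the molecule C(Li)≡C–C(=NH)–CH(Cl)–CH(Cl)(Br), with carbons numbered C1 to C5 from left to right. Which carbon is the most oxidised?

C3

Tallying each carbon's bonds:
C1: 3C, 1Li → 0 − 1 = -1
C2: 4C → 0 = 0
C3: 2C, 2N → 0 + 2 = +2
C4: 2C, 1H, 1Cl → 0 − 1 + 1 = 0
C5: 1C, 1H, 1Cl, 1Br → 0 − 1 + 1 + 1 = +1
The most oxidised carbon is C3 at +2.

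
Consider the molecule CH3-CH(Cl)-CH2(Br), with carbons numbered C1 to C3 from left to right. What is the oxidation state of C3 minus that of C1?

+2

C3: 1C, 2H, 1Br → 0 − 2 + 1 = -1
C1: 1C, 3H → 0 − 3 = -3
Difference: -1 − (-3) = +2.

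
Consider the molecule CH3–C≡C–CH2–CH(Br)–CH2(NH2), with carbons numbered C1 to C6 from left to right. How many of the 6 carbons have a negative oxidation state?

3

Tallying each carbon's bonds:
C1: 1C, 3H → 0 − 3 = -3
C2: 4C → 0 = 0
C3: 4C → 0 = 0
C4: 2C, 2H → 0 − 2 = -2
C5: 2C, 1H, 1Br → 0 − 1 + 1 = 0
C6: 1C, 2H, 1N → 0 − 2 + 1 = -1
3 carbons (C1, C4, C6) meet the condition.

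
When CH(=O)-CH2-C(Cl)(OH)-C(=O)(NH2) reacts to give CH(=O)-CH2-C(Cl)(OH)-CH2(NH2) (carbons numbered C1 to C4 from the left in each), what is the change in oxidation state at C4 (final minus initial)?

Before: C4 has 1 bond to C, 2 bonds to O, 1 bond to N → oxidation state +3.
After: C4 has 1 bond to C, 2 bonds to H, 1 bond to N → oxidation state -1.
Δ = -1 − (+3) = -4, so this is a reduction at C4.

-4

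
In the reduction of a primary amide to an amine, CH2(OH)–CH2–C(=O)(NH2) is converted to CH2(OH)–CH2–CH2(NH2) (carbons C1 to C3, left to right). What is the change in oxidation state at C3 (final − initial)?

Before: C3 has 1 bond to C, 2 bonds to O, 1 bond to N → oxidation state +3.
After: C3 has 1 bond to C, 2 bonds to H, 1 bond to N → oxidation state -1.
Δ = -1 − (+3) = -4, so this is a reduction at C3.

-4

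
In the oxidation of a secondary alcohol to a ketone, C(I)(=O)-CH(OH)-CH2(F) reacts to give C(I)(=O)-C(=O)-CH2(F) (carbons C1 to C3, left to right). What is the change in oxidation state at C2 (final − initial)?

+2

Before: C2 has 2 bonds to C, 1 bond to H, 1 bond to O → oxidation state 0.
After: C2 has 2 bonds to C, 2 bonds to O → oxidation state +2.
Δ = +2 − (0) = +2, so this is an oxidation at C2.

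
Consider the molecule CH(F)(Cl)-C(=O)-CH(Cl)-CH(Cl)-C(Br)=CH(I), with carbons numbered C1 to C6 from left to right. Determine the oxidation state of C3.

C3 has one bond to C (0), one bond to C (0), one bond to Cl (+1), one bond to H (-1).
Oxidation state = 0 + 0 + 1 − 1 = 0.

0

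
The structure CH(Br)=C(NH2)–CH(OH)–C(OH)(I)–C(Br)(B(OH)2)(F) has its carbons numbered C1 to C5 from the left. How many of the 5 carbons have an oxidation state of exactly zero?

2

Tallying each carbon's bonds:
C1: 2C, 1H, 1Br → 0 − 1 + 1 = 0
C2: 3C, 1N → 0 + 1 = +1
C3: 2C, 1H, 1O → 0 − 1 + 1 = 0
C4: 2C, 1O, 1I → 0 + 1 + 1 = +2
C5: 1C, 1F, 1Br, 1B → 0 + 1 + 1 − 1 = +1
2 carbons (C1, C3) meet the condition.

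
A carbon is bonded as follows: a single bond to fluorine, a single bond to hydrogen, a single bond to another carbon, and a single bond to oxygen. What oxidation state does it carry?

The carbon has one bond to C (0), one bond to F (+1), one bond to H (-1), one bond to O (+1).
Oxidation state = 0 + 1 − 1 + 1 = +1.

+1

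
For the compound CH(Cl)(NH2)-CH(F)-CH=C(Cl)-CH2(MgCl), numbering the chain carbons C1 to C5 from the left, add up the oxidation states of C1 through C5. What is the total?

Tallying each carbon's bonds:
C1: 1C, 1H, 1N, 1Cl → 0 − 1 + 1 + 1 = +1
C2: 2C, 1H, 1F → 0 − 1 + 1 = 0
C3: 3C, 1H → 0 − 1 = -1
C4: 3C, 1Cl → 0 + 1 = +1
C5: 1C, 2H, 1Mg → 0 − 2 − 1 = -3
Sum = +1 + 0 − 1 + 1 − 3 = -2.

-2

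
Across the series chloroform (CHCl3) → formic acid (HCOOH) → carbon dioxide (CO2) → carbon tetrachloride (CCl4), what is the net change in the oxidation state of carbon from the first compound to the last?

Carbon oxidation states along the series — chloroform: +2, formic acid: +2, carbon dioxide: +4, carbon tetrachloride: +4.
Net change = +4 − (+2) = +2.

+2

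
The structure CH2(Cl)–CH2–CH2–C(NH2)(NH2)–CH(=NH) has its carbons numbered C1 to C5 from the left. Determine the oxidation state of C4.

C4 has one bond to C (0), one bond to C (0), one bond to N (+1), one bond to N (+1).
Oxidation state = 0 + 0 + 1 + 1 = +2.

+2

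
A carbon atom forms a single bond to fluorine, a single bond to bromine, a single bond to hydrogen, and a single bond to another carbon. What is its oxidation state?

Bonds to more-electronegative neighbours contribute +1 each, bonds to H or metals contribute −1 each, and C–C bonds contribute 0.
The carbon has one bond to C (0), one bond to F (+1), one bond to Br (+1), one bond to H (-1).
Oxidation state = 0 + 1 + 1 − 1 = +1.

+1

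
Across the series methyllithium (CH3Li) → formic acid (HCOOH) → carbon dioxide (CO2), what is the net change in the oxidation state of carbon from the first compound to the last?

Carbon oxidation states along the series — methyllithium: -4, formic acid: +2, carbon dioxide: +4.
Net change = +4 − (-4) = +8.

+8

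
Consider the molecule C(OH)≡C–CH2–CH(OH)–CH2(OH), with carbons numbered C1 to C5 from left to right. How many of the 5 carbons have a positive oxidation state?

1

Each bond to a more electronegative atom (O, N, halogen) counts +1, each bond to a less electronegative atom (H, metal, B, Si) counts −1, and each C–C bond counts 0. Tallying each carbon:
C1: 3C, 1O → 0 + 1 = +1
C2: 4C → 0 = 0
C3: 2C, 2H → 0 − 2 = -2
C4: 2C, 1H, 1O → 0 − 1 + 1 = 0
C5: 1C, 2H, 1O → 0 − 2 + 1 = -1
1 carbon (C1) meets the condition.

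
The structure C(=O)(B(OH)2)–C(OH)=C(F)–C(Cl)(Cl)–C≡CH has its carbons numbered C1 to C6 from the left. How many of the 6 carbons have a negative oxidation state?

1

Tallying each carbon's bonds:
C1: 1C, 2O, 1B → 0 + 2 − 1 = +1
C2: 3C, 1O → 0 + 1 = +1
C3: 3C, 1F → 0 + 1 = +1
C4: 2C, 2Cl → 0 + 2 = +2
C5: 4C → 0 = 0
C6: 3C, 1H → 0 − 1 = -1
1 carbon (C6) meets the condition.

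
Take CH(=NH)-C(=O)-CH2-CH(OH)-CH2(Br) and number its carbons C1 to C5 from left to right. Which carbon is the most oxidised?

C2

Each bond to a more electronegative atom (O, N, halogen) counts +1, each bond to a less electronegative atom (H, metal, B, Si) counts −1, and each C–C bond counts 0. Tallying each carbon:
C1: 1C, 1H, 2N → 0 − 1 + 2 = +1
C2: 2C, 2O → 0 + 2 = +2
C3: 2C, 2H → 0 − 2 = -2
C4: 2C, 1H, 1O → 0 − 1 + 1 = 0
C5: 1C, 2H, 1Br → 0 − 2 + 1 = -1
The most oxidised carbon is C2 at +2.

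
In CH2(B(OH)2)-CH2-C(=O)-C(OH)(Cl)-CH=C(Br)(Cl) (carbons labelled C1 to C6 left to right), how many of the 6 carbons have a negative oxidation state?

Tallying each carbon's bonds:
C1: 1C, 2H, 1B → 0 − 2 − 1 = -3
C2: 2C, 2H → 0 − 2 = -2
C3: 2C, 2O → 0 + 2 = +2
C4: 2C, 1O, 1Cl → 0 + 1 + 1 = +2
C5: 3C, 1H → 0 − 1 = -1
C6: 2C, 1Cl, 1Br → 0 + 1 + 1 = +2
3 carbons (C1, C2, C5) meet the condition.

3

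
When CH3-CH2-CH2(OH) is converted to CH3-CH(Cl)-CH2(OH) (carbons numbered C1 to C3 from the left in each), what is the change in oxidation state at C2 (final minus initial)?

+2

Before: C2 has 2 bonds to C, 2 bonds to H → oxidation state -2.
After: C2 has 2 bonds to C, 1 bond to H, 1 bond to Cl → oxidation state 0.
Δ = 0 − (-2) = +2, so this is an oxidation at C2.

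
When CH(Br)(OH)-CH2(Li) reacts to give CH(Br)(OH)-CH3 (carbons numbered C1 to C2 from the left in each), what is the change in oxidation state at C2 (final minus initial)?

0

Before: C2 has 1 bond to C, 2 bonds to H, 1 bond to Li → oxidation state -3.
After: C2 has 1 bond to C, 3 bonds to H → oxidation state -3.
Δ = -3 − (-3) = 0, so no net redox change at C2.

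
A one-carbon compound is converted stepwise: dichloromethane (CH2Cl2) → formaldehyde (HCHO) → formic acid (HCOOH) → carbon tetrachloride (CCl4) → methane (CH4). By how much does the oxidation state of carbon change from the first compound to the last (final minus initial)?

Carbon oxidation states along the series — dichloromethane: 0, formaldehyde: 0, formic acid: +2, carbon tetrachloride: +4, methane: -4.
Net change = -4 − (0) = -4.

-4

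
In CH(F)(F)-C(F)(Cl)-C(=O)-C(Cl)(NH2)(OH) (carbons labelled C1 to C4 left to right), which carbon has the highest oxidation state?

Tallying each carbon's bonds:
C1: 1C, 1H, 2F → 0 − 1 + 2 = +1
C2: 2C, 1F, 1Cl → 0 + 1 + 1 = +2
C3: 2C, 2O → 0 + 2 = +2
C4: 1C, 1O, 1N, 1Cl → 0 + 1 + 1 + 1 = +3
The most oxidised carbon is C4 at +3.

C4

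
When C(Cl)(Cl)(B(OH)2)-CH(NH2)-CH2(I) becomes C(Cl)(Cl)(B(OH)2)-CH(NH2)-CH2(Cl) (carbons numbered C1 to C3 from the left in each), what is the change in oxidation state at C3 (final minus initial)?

0

Before: C3 has 1 bond to C, 2 bonds to H, 1 bond to I → oxidation state -1.
After: C3 has 1 bond to C, 2 bonds to H, 1 bond to Cl → oxidation state -1.
Δ = -1 − (-1) = 0, so no net redox change at C3.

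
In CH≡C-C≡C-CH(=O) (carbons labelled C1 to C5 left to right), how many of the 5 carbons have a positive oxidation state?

1

Tallying each carbon's bonds:
C1: 3C, 1H → 0 − 1 = -1
C2: 4C → 0 = 0
C3: 4C → 0 = 0
C4: 4C → 0 = 0
C5: 1C, 1H, 2O → 0 − 1 + 2 = +1
1 carbon (C5) meets the condition.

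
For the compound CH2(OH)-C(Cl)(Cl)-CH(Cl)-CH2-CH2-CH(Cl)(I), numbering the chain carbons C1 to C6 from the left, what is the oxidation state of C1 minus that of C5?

+1

C1: 1C, 2H, 1O → 0 − 2 + 1 = -1
C5: 2C, 2H → 0 − 2 = -2
Difference: -1 − (-2) = +1.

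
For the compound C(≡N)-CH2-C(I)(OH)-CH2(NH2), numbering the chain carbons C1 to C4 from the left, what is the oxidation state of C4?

-1

C4 has one bond to C (0), one bond to N (+1), one bond to H (-1), one bond to H (-1).
Oxidation state = 0 + 1 − 1 − 1 = -1.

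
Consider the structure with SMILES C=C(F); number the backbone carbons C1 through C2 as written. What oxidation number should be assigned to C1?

Count +1 for every bond to an atom more electronegative than carbon and −1 for every bond to one less electronegative; C–C bonds are 0.
C1 has a double bond to C (2×0 = 0), one bond to H (-1), one bond to H (-1).
Oxidation state = 0 − 1 − 1 = -2.

-2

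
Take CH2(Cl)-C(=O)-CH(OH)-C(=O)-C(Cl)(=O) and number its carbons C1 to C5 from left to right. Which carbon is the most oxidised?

Tallying each carbon's bonds:
C1: 1C, 2H, 1Cl → 0 − 2 + 1 = -1
C2: 2C, 2O → 0 + 2 = +2
C3: 2C, 1H, 1O → 0 − 1 + 1 = 0
C4: 2C, 2O → 0 + 2 = +2
C5: 1C, 2O, 1Cl → 0 + 2 + 1 = +3
The most oxidised carbon is C5 at +3.

C5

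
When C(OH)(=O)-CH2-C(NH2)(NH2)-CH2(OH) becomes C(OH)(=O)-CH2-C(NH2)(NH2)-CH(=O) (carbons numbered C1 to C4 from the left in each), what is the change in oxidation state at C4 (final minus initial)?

Before: C4 has 1 bond to C, 2 bonds to H, 1 bond to O → oxidation state -1.
After: C4 has 1 bond to C, 1 bond to H, 2 bonds to O → oxidation state +1.
Δ = +1 − (-1) = +2, so this is an oxidation at C4.

+2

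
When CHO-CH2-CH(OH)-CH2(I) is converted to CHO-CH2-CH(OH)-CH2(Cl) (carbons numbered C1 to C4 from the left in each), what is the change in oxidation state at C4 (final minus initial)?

Before: C4 has 1 bond to C, 2 bonds to H, 1 bond to I → oxidation state -1.
After: C4 has 1 bond to C, 2 bonds to H, 1 bond to Cl → oxidation state -1.
Δ = -1 − (-1) = 0, so no net redox change at C4.

0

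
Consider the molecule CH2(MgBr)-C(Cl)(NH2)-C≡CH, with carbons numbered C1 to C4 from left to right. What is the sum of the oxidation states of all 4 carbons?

Tallying each carbon's bonds:
C1: 1C, 2H, 1Mg → 0 − 2 − 1 = -3
C2: 2C, 1N, 1Cl → 0 + 1 + 1 = +2
C3: 4C → 0 = 0
C4: 3C, 1H → 0 − 1 = -1
Sum = -3 + 2 + 0 − 1 = -2.

-2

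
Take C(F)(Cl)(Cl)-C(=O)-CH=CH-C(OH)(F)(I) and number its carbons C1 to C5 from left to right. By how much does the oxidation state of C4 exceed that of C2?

C4: 3C, 1H → 0 − 1 = -1
C2: 2C, 2O → 0 + 2 = +2
Difference: -1 − (+2) = -3.

-3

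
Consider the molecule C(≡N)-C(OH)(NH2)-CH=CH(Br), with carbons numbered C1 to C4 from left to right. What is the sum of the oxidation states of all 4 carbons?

Tallying each carbon's bonds:
C1: 1C, 3N → 0 + 3 = +3
C2: 2C, 1O, 1N → 0 + 1 + 1 = +2
C3: 3C, 1H → 0 − 1 = -1
C4: 2C, 1H, 1Br → 0 − 1 + 1 = 0
Sum = +3 + 2 − 1 + 0 = +4.

+4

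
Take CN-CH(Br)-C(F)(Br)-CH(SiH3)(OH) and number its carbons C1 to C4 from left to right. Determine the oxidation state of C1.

+3

C1 has one bond to C (0), a triple bond to N (3×+1 = +3).
Oxidation state = 0 + 3 = +3.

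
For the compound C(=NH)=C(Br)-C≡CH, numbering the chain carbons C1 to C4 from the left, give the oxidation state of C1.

+2

C1 has a double bond to C (2×0 = 0), a double bond to N (2×+1 = +2).
Oxidation state = 0 + 2 = +2.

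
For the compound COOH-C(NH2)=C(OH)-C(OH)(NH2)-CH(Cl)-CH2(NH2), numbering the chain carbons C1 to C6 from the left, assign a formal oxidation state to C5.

0

C5 has one bond to C (0), one bond to C (0), one bond to H (-1), one bond to Cl (+1).
Oxidation state = 0 + 0 − 1 + 1 = 0.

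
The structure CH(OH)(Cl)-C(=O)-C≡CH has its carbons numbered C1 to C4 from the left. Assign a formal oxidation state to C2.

+2

Each bond to a more electronegative atom (O, N, halogen) counts +1, each bond to a less electronegative atom (H, metal, B, Si) counts −1, and each C–C bond counts 0.
C2 has one bond to C (0), one bond to C (0), a double bond to O (2×+1 = +2).
Oxidation state = 0 + 0 + 2 = +2.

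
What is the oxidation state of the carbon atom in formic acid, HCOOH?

+2

The carbon has one bond to H (-1), a double bond to O (2×+1 = +2), one bond to O (+1).
Oxidation state = -1 + 2 + 1 = +2.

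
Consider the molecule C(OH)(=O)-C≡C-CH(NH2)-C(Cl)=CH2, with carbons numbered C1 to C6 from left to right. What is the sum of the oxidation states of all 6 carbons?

+2

Tallying each carbon's bonds:
C1: 1C, 3O → 0 + 3 = +3
C2: 4C → 0 = 0
C3: 4C → 0 = 0
C4: 2C, 1H, 1N → 0 − 1 + 1 = 0
C5: 3C, 1Cl → 0 + 1 = +1
C6: 2C, 2H → 0 − 2 = -2
Sum = +3 + 0 + 0 + 0 + 1 − 2 = +2.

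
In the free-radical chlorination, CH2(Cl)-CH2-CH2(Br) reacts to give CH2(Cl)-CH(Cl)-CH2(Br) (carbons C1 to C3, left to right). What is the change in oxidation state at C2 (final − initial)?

+2

Before: C2 has 2 bonds to C, 2 bonds to H → oxidation state -2.
After: C2 has 2 bonds to C, 1 bond to H, 1 bond to Cl → oxidation state 0.
Δ = 0 − (-2) = +2, so this is an oxidation at C2.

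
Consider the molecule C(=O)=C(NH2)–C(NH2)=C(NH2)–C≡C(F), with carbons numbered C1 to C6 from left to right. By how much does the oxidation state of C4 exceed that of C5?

+1

C4: 3C, 1N → 0 + 1 = +1
C5: 4C → 0 = 0
Difference: +1 − (0) = +1.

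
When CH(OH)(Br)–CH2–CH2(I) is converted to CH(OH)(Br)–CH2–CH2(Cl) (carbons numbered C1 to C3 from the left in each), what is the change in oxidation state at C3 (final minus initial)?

0

Before: C3 has 1 bond to C, 2 bonds to H, 1 bond to I → oxidation state -1.
After: C3 has 1 bond to C, 2 bonds to H, 1 bond to Cl → oxidation state -1.
Δ = -1 − (-1) = 0, so no net redox change at C3.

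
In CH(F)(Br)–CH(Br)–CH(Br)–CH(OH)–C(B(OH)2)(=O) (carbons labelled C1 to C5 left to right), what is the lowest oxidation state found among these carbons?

0

Bonds to more-electronegative neighbours contribute +1 each, bonds to H or metals contribute −1 each, and C–C bonds contribute 0. Tallying each carbon:
C1: 1C, 1H, 1F, 1Br → 0 − 1 + 1 + 1 = +1
C2: 2C, 1H, 1Br → 0 − 1 + 1 = 0
C3: 2C, 1H, 1Br → 0 − 1 + 1 = 0
C4: 2C, 1H, 1O → 0 − 1 + 1 = 0
C5: 1C, 2O, 1B → 0 + 2 − 1 = +1
The lowest value is 0.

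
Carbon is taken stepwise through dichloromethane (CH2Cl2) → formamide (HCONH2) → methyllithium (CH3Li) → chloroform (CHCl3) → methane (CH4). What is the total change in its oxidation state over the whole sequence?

Carbon oxidation states along the series — dichloromethane: 0, formamide: +2, methyllithium: -4, chloroform: +2, methane: -4.
Net change = -4 − (0) = -4.

-4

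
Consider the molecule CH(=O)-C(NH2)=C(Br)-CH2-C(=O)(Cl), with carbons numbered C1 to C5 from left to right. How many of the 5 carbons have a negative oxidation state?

Tallying each carbon's bonds:
C1: 1C, 1H, 2O → 0 − 1 + 2 = +1
C2: 3C, 1N → 0 + 1 = +1
C3: 3C, 1Br → 0 + 1 = +1
C4: 2C, 2H → 0 − 2 = -2
C5: 1C, 2O, 1Cl → 0 + 2 + 1 = +3
1 carbon (C4) meets the condition.

1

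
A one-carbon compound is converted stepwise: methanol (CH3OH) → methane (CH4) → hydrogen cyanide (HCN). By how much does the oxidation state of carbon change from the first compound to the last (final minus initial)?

+4

Carbon oxidation states along the series — methanol: -2, methane: -4, hydrogen cyanide: +2.
Net change = +2 − (-2) = +4.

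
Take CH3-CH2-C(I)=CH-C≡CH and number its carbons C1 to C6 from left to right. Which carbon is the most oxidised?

Assign +1 per bond to O/N/halogen, −1 per bond to H or an electropositive element, and 0 per bond to carbon. Tallying each carbon:
C1: 1C, 3H → 0 − 3 = -3
C2: 2C, 2H → 0 − 2 = -2
C3: 3C, 1I → 0 + 1 = +1
C4: 3C, 1H → 0 − 1 = -1
C5: 4C → 0 = 0
C6: 3C, 1H → 0 − 1 = -1
The most oxidised carbon is C3 at +1.

C3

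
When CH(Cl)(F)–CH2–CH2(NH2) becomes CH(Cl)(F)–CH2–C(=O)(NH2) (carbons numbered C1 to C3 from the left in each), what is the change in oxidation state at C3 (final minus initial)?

+4

Before: C3 has 1 bond to C, 2 bonds to H, 1 bond to N → oxidation state -1.
After: C3 has 1 bond to C, 2 bonds to O, 1 bond to N → oxidation state +3.
Δ = +3 − (-1) = +4, so this is an oxidation at C3.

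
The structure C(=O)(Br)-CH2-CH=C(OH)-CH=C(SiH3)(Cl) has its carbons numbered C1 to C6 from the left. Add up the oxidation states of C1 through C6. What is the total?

0

Tallying each carbon's bonds:
C1: 1C, 2O, 1Br → 0 + 2 + 1 = +3
C2: 2C, 2H → 0 − 2 = -2
C3: 3C, 1H → 0 − 1 = -1
C4: 3C, 1O → 0 + 1 = +1
C5: 3C, 1H → 0 − 1 = -1
C6: 2C, 1Cl, 1Si → 0 + 1 − 1 = 0
Sum = +3 − 2 − 1 + 1 − 1 + 0 = 0.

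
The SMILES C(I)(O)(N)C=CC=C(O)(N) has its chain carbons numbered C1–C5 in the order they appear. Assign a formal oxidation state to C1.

Each bond to a more electronegative atom (O, N, halogen) counts +1, each bond to a less electronegative atom (H, metal, B, Si) counts −1, and each C–C bond counts 0.
C1 has one bond to C (0), one bond to I (+1), one bond to O (+1), one bond to N (+1).
Oxidation state = 0 + 1 + 1 + 1 = +3.

+3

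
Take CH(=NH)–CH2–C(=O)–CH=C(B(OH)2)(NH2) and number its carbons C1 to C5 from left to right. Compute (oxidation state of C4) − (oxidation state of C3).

-3

C4: 3C, 1H → 0 − 1 = -1
C3: 2C, 2O → 0 + 2 = +2
Difference: -1 − (+2) = -3.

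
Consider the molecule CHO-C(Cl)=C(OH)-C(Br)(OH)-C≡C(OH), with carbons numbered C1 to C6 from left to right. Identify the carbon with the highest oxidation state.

Assign +1 per bond to O/N/halogen, −1 per bond to H or an electropositive element, and 0 per bond to carbon. Tallying each carbon:
C1: 1C, 1H, 2O → 0 − 1 + 2 = +1
C2: 3C, 1Cl → 0 + 1 = +1
C3: 3C, 1O → 0 + 1 = +1
C4: 2C, 1O, 1Br → 0 + 1 + 1 = +2
C5: 4C → 0 = 0
C6: 3C, 1O → 0 + 1 = +1
The most oxidised carbon is C4 at +2.

C4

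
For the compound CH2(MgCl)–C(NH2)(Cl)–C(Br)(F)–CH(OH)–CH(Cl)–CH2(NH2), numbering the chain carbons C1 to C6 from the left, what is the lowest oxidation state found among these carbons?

-3

Each bond to a more electronegative atom (O, N, halogen) counts +1, each bond to a less electronegative atom (H, metal, B, Si) counts −1, and each C–C bond counts 0. Tallying each carbon:
C1: 1C, 2H, 1Mg → 0 − 2 − 1 = -3
C2: 2C, 1N, 1Cl → 0 + 1 + 1 = +2
C3: 2C, 1F, 1Br → 0 + 1 + 1 = +2
C4: 2C, 1H, 1O → 0 − 1 + 1 = 0
C5: 2C, 1H, 1Cl → 0 − 1 + 1 = 0
C6: 1C, 2H, 1N → 0 − 2 + 1 = -1
The lowest value is -3.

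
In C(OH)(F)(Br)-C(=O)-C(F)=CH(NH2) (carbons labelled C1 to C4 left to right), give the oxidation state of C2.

Each bond to a more electronegative atom (O, N, halogen) counts +1, each bond to a less electronegative atom (H, metal, B, Si) counts −1, and each C–C bond counts 0.
C2 has one bond to C (0), one bond to C (0), a double bond to O (2×+1 = +2).
Oxidation state = 0 + 0 + 2 = +2.

+2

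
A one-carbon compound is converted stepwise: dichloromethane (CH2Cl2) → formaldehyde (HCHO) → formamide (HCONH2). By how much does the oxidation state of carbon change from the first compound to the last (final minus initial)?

+2

Carbon oxidation states along the series — dichloromethane: 0, formaldehyde: 0, formamide: +2.
Net change = +2 − (0) = +2.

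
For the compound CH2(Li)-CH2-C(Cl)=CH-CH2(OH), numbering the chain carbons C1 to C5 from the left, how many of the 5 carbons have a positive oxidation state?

Tallying each carbon's bonds:
C1: 1C, 2H, 1Li → 0 − 2 − 1 = -3
C2: 2C, 2H → 0 − 2 = -2
C3: 3C, 1Cl → 0 + 1 = +1
C4: 3C, 1H → 0 − 1 = -1
C5: 1C, 2H, 1O → 0 − 2 + 1 = -1
1 carbon (C3) meets the condition.

1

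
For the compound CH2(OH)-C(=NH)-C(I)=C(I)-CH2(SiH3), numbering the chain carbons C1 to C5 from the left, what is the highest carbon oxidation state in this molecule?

+2

Tallying each carbon's bonds:
C1: 1C, 2H, 1O → 0 − 2 + 1 = -1
C2: 2C, 2N → 0 + 2 = +2
C3: 3C, 1I → 0 + 1 = +1
C4: 3C, 1I → 0 + 1 = +1
C5: 1C, 2H, 1Si → 0 − 2 − 1 = -3
The highest value is +2.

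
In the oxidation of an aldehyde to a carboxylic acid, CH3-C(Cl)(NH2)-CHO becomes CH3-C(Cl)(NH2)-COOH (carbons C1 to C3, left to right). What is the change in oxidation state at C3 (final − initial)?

Before: C3 has 1 bond to C, 1 bond to H, 2 bonds to O → oxidation state +1.
After: C3 has 1 bond to C, 3 bonds to O → oxidation state +3.
Δ = +3 − (+1) = +2, so this is an oxidation at C3.

+2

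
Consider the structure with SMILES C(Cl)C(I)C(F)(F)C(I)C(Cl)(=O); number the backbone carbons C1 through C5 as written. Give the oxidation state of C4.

Assign +1 per bond to O/N/halogen, −1 per bond to H or an electropositive element, and 0 per bond to carbon.
C4 has one bond to C (0), one bond to C (0), one bond to H (-1), one bond to I (+1).
Oxidation state = 0 + 0 − 1 + 1 = 0.

0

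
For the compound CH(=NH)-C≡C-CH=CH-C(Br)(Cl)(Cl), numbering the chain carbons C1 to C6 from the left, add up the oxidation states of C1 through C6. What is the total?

+2

Bonds to more-electronegative neighbours contribute +1 each, bonds to H or metals contribute −1 each, and C–C bonds contribute 0. Tallying each carbon:
C1: 1C, 1H, 2N → 0 − 1 + 2 = +1
C2: 4C → 0 = 0
C3: 4C → 0 = 0
C4: 3C, 1H → 0 − 1 = -1
C5: 3C, 1H → 0 − 1 = -1
C6: 1C, 2Cl, 1Br → 0 + 2 + 1 = +3
Sum = +1 + 0 + 0 − 1 − 1 + 3 = +2.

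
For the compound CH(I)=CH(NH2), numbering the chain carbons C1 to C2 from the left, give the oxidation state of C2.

0

Count +1 for every bond to an atom more electronegative than carbon and −1 for every bond to one less electronegative; C–C bonds are 0.
C2 has a double bond to C (2×0 = 0), one bond to H (-1), one bond to N (+1).
Oxidation state = 0 − 1 + 1 = 0.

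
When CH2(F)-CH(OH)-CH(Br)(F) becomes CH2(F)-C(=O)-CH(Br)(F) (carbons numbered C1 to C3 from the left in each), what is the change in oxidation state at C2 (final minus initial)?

+2

Before: C2 has 2 bonds to C, 1 bond to H, 1 bond to O → oxidation state 0.
After: C2 has 2 bonds to C, 2 bonds to O → oxidation state +2.
Δ = +2 − (0) = +2, so this is an oxidation at C2.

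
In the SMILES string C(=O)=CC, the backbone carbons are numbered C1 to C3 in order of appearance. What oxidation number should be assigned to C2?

-1

Count +1 for every bond to an atom more electronegative than carbon and −1 for every bond to one less electronegative; C–C bonds are 0.
C2 has a double bond to C (2×0 = 0), one bond to C (0), one bond to H (-1).
Oxidation state = 0 + 0 − 1 = -1.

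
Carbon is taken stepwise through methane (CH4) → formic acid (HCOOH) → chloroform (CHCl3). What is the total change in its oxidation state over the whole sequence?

+6

Carbon oxidation states along the series — methane: -4, formic acid: +2, chloroform: +2.
Net change = +2 − (-4) = +6.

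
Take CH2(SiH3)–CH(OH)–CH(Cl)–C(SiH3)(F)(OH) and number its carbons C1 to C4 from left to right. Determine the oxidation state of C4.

Assign +1 per bond to O/N/halogen, −1 per bond to H or an electropositive element, and 0 per bond to carbon.
C4 has one bond to C (0), one bond to Si (-1), one bond to F (+1), one bond to O (+1).
Oxidation state = 0 − 1 + 1 + 1 = +1.

+1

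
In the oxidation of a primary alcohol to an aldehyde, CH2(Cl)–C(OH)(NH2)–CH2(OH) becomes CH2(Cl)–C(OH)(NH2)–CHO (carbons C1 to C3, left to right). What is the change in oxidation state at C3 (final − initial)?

Before: C3 has 1 bond to C, 2 bonds to H, 1 bond to O → oxidation state -1.
After: C3 has 1 bond to C, 1 bond to H, 2 bonds to O → oxidation state +1.
Δ = +1 − (-1) = +2, so this is an oxidation at C3.

+2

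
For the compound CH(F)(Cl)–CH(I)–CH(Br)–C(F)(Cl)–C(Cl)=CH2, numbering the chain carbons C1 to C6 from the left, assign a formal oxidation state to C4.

Assign +1 per bond to O/N/halogen, −1 per bond to H or an electropositive element, and 0 per bond to carbon.
C4 has one bond to C (0), one bond to C (0), one bond to F (+1), one bond to Cl (+1).
Oxidation state = 0 + 0 + 1 + 1 = +2.

+2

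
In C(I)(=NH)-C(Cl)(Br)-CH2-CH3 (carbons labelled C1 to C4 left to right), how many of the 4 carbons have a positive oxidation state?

2

Tallying each carbon's bonds:
C1: 1C, 2N, 1I → 0 + 2 + 1 = +3
C2: 2C, 1Cl, 1Br → 0 + 1 + 1 = +2
C3: 2C, 2H → 0 − 2 = -2
C4: 1C, 3H → 0 − 3 = -3
2 carbons (C1, C2) meet the condition.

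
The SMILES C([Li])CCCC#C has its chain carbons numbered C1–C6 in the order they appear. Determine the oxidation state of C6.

-1

Count +1 for every bond to an atom more electronegative than carbon and −1 for every bond to one less electronegative; C–C bonds are 0.
C6 has a triple bond to C (3×0 = 0), one bond to H (-1).
Oxidation state = 0 − 1 = -1.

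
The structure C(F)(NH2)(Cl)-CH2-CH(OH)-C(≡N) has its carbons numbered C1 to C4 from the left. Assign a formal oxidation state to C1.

+3

Bonds to more-electronegative neighbours contribute +1 each, bonds to H or metals contribute −1 each, and C–C bonds contribute 0.
C1 has one bond to C (0), one bond to F (+1), one bond to N (+1), one bond to Cl (+1).
Oxidation state = 0 + 1 + 1 + 1 = +3.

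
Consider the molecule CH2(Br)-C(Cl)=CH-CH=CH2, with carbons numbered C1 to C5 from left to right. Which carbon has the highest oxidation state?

C2

Each bond to a more electronegative atom (O, N, halogen) counts +1, each bond to a less electronegative atom (H, metal, B, Si) counts −1, and each C–C bond counts 0. Tallying each carbon:
C1: 1C, 2H, 1Br → 0 − 2 + 1 = -1
C2: 3C, 1Cl → 0 + 1 = +1
C3: 3C, 1H → 0 − 1 = -1
C4: 3C, 1H → 0 − 1 = -1
C5: 2C, 2H → 0 − 2 = -2
The most oxidised carbon is C2 at +1.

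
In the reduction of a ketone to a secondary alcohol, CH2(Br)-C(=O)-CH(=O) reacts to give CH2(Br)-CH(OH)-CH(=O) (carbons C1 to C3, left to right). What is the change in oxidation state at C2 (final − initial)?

Before: C2 has 2 bonds to C, 2 bonds to O → oxidation state +2.
After: C2 has 2 bonds to C, 1 bond to H, 1 bond to O → oxidation state 0.
Δ = 0 − (+2) = -2, so this is a reduction at C2.

-2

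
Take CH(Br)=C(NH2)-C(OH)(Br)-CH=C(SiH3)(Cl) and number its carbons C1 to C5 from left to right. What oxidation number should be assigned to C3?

+2

Count +1 for every bond to an atom more electronegative than carbon and −1 for every bond to one less electronegative; C–C bonds are 0.
C3 has one bond to C (0), one bond to C (0), one bond to O (+1), one bond to Br (+1).
Oxidation state = 0 + 0 + 1 + 1 = +2.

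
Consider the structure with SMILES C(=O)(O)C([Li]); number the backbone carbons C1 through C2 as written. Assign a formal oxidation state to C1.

+3

Assign +1 per bond to O/N/halogen, −1 per bond to H or an electropositive element, and 0 per bond to carbon.
C1 has one bond to C (0), a double bond to O (2×+1 = +2), one bond to O (+1).
Oxidation state = 0 + 2 + 1 = +3.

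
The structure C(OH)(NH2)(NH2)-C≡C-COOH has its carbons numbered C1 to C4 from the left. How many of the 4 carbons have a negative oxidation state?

Each bond to a more electronegative atom (O, N, halogen) counts +1, each bond to a less electronegative atom (H, metal, B, Si) counts −1, and each C–C bond counts 0. Tallying each carbon:
C1: 1C, 1O, 2N → 0 + 1 + 2 = +3
C2: 4C → 0 = 0
C3: 4C → 0 = 0
C4: 1C, 3O → 0 + 3 = +3
0 carbons meet the condition.

0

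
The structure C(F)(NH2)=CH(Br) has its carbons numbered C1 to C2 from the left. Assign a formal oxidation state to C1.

Count +1 for every bond to an atom more electronegative than carbon and −1 for every bond to one less electronegative; C–C bonds are 0.
C1 has a double bond to C (2×0 = 0), one bond to F (+1), one bond to N (+1).
Oxidation state = 0 + 1 + 1 = +2.

+2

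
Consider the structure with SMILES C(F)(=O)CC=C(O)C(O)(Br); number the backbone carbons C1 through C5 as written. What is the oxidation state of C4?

+1

Count +1 for every bond to an atom more electronegative than carbon and −1 for every bond to one less electronegative; C–C bonds are 0.
C4 has a double bond to C (2×0 = 0), one bond to C (0), one bond to O (+1).
Oxidation state = 0 + 0 + 1 = +1.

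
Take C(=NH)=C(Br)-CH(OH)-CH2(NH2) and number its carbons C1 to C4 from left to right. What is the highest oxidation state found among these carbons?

Count +1 for every bond to an atom more electronegative than carbon and −1 for every bond to one less electronegative; C–C bonds are 0. Tallying each carbon:
C1: 2C, 2N → 0 + 2 = +2
C2: 3C, 1Br → 0 + 1 = +1
C3: 2C, 1H, 1O → 0 − 1 + 1 = 0
C4: 1C, 2H, 1N → 0 − 2 + 1 = -1
The highest value is +2.

+2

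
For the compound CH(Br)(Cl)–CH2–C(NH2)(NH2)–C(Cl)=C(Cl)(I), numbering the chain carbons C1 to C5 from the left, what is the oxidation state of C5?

C5 has a double bond to C (2×0 = 0), one bond to Cl (+1), one bond to I (+1).
Oxidation state = 0 + 1 + 1 = +2.

+2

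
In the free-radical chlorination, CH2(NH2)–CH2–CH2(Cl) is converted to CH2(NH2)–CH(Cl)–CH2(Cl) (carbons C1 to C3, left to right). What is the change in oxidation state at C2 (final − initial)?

+2

Before: C2 has 2 bonds to C, 2 bonds to H → oxidation state -2.
After: C2 has 2 bonds to C, 1 bond to H, 1 bond to Cl → oxidation state 0.
Δ = 0 − (-2) = +2, so this is an oxidation at C2.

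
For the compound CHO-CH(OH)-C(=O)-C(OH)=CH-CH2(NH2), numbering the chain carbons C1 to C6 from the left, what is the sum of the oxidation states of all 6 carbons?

Tallying each carbon's bonds:
C1: 1C, 1H, 2O → 0 − 1 + 2 = +1
C2: 2C, 1H, 1O → 0 − 1 + 1 = 0
C3: 2C, 2O → 0 + 2 = +2
C4: 3C, 1O → 0 + 1 = +1
C5: 3C, 1H → 0 − 1 = -1
C6: 1C, 2H, 1N → 0 − 2 + 1 = -1
Sum = +1 + 0 + 2 + 1 − 1 − 1 = +2.

+2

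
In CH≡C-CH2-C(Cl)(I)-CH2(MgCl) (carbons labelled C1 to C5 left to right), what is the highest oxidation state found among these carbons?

Tallying each carbon's bonds:
C1: 3C, 1H → 0 − 1 = -1
C2: 4C → 0 = 0
C3: 2C, 2H → 0 − 2 = -2
C4: 2C, 1Cl, 1I → 0 + 1 + 1 = +2
C5: 1C, 2H, 1Mg → 0 − 2 − 1 = -3
The highest value is +2.

+2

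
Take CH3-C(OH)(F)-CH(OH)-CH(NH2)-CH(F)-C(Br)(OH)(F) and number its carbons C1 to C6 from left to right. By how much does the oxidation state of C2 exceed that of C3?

C2: 2C, 1O, 1F → 0 + 1 + 1 = +2
C3: 2C, 1H, 1O → 0 − 1 + 1 = 0
Difference: +2 − (0) = +2.

+2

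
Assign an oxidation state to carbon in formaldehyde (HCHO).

The carbon has one bond to H (-1), one bond to H (-1), a double bond to O (2×+1 = +2).
Oxidation state = -1 − 1 + 2 = 0.

0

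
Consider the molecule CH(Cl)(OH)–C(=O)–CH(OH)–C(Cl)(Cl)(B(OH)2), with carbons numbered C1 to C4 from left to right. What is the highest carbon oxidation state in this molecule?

+2

Each bond to a more electronegative atom (O, N, halogen) counts +1, each bond to a less electronegative atom (H, metal, B, Si) counts −1, and each C–C bond counts 0. Tallying each carbon:
C1: 1C, 1H, 1O, 1Cl → 0 − 1 + 1 + 1 = +1
C2: 2C, 2O → 0 + 2 = +2
C3: 2C, 1H, 1O → 0 − 1 + 1 = 0
C4: 1C, 2Cl, 1B → 0 + 2 − 1 = +1
The highest value is +2.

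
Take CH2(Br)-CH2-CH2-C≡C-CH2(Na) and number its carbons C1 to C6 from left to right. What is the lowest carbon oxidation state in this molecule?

-3

Each bond to a more electronegative atom (O, N, halogen) counts +1, each bond to a less electronegative atom (H, metal, B, Si) counts −1, and each C–C bond counts 0. Tallying each carbon:
C1: 1C, 2H, 1Br → 0 − 2 + 1 = -1
C2: 2C, 2H → 0 − 2 = -2
C3: 2C, 2H → 0 − 2 = -2
C4: 4C → 0 = 0
C5: 4C → 0 = 0
C6: 1C, 2H, 1Na → 0 − 2 − 1 = -3
The lowest value is -3.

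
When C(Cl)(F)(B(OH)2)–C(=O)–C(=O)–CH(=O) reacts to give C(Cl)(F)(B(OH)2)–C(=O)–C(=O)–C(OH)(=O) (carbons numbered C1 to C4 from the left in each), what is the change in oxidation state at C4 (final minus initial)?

+2

Before: C4 has 1 bond to C, 1 bond to H, 2 bonds to O → oxidation state +1.
After: C4 has 1 bond to C, 3 bonds to O → oxidation state +3.
Δ = +3 − (+1) = +2, so this is an oxidation at C4.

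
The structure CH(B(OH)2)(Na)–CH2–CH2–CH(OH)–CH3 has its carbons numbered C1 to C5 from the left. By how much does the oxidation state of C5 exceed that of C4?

C5: 1C, 3H → 0 − 3 = -3
C4: 2C, 1H, 1O → 0 − 1 + 1 = 0
Difference: -3 − (0) = -3.

-3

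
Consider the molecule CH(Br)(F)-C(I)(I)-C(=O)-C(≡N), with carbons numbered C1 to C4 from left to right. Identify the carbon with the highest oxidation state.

C4

Count +1 for every bond to an atom more electronegative than carbon and −1 for every bond to one less electronegative; C–C bonds are 0. Tallying each carbon:
C1: 1C, 1H, 1F, 1Br → 0 − 1 + 1 + 1 = +1
C2: 2C, 2I → 0 + 2 = +2
C3: 2C, 2O → 0 + 2 = +2
C4: 1C, 3N → 0 + 3 = +3
The most oxidised carbon is C4 at +3.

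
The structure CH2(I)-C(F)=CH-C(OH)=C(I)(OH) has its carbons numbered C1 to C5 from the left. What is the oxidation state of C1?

C1 has one bond to C (0), one bond to H (-1), one bond to H (-1), one bond to I (+1).
Oxidation state = 0 − 1 − 1 + 1 = -1.

-1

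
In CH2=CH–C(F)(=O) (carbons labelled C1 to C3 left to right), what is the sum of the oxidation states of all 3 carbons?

Each bond to a more electronegative atom (O, N, halogen) counts +1, each bond to a less electronegative atom (H, metal, B, Si) counts −1, and each C–C bond counts 0. Tallying each carbon:
C1: 2C, 2H → 0 − 2 = -2
C2: 3C, 1H → 0 − 1 = -1
C3: 1C, 2O, 1F → 0 + 2 + 1 = +3
Sum = -2 − 1 + 3 = 0.

0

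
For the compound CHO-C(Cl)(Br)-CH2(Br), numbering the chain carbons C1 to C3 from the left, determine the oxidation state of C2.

Each bond to a more electronegative atom (O, N, halogen) counts +1, each bond to a less electronegative atom (H, metal, B, Si) counts −1, and each C–C bond counts 0.
C2 has one bond to C (0), one bond to C (0), one bond to Cl (+1), one bond to Br (+1).
Oxidation state = 0 + 0 + 1 + 1 = +2.

+2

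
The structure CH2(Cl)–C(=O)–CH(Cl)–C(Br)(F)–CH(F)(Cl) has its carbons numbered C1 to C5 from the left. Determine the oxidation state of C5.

+1

Each bond to a more electronegative atom (O, N, halogen) counts +1, each bond to a less electronegative atom (H, metal, B, Si) counts −1, and each C–C bond counts 0.
C5 has one bond to C (0), one bond to F (+1), one bond to H (-1), one bond to Cl (+1).
Oxidation state = 0 + 1 − 1 + 1 = +1.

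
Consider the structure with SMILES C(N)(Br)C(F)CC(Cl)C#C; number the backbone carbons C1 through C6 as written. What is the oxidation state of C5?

0

Count +1 for every bond to an atom more electronegative than carbon and −1 for every bond to one less electronegative; C–C bonds are 0.
C5 has one bond to C (0), a triple bond to C (3×0 = 0).
Oxidation state = 0 + 0 = 0.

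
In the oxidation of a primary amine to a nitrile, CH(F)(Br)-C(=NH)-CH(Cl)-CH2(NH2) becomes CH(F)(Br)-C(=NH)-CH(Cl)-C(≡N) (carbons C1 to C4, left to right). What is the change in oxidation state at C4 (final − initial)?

+4

Before: C4 has 1 bond to C, 2 bonds to H, 1 bond to N → oxidation state -1.
After: C4 has 1 bond to C, 3 bonds to N → oxidation state +3.
Δ = +3 − (-1) = +4, so this is an oxidation at C4.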